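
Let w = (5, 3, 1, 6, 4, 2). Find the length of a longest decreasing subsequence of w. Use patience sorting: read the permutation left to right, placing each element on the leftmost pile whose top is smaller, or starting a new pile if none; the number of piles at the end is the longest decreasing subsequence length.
5: new pile. tops = [5]
3: new pile. tops = [5, 3]
1: new pile. tops = [5, 3, 1]
6: onto pile 1 (replacing 5). tops = [6, 3, 1]
4: onto pile 2 (replacing 3). tops = [6, 4, 1]
2: onto pile 3 (replacing 1). tops = [6, 4, 2]

3 piles, so the longest decreasing subsequence has length 3.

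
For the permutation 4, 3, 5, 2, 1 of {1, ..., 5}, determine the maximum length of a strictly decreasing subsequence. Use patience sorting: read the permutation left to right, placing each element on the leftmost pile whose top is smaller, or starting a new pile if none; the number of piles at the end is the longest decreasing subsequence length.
4: new pile. tops = [4]
3: new pile. tops = [4, 3]
5: onto pile 1 (replacing 4). tops = [5, 3]
2: new pile. tops = [5, 3, 2]
1: new pile. tops = [5, 3, 2, 1]

4 piles, so the longest decreasing subsequence has length 4.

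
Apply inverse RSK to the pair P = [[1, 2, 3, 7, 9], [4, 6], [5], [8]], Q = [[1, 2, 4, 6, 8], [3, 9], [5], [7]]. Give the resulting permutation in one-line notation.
Reverse RSK: for i = n, n-1, ..., 1, locate i in Q, remove the corresponding corner cell from P, and reverse-bump its entry up through P; the value ejected from row 1 is w(i).

So w = 1 8 5 6 4 7 2 9 3.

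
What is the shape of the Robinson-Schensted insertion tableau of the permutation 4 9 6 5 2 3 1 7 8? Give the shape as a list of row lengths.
[4, 2, 1, 1, 1]

Row-insert each entry into an empty tableau.

After inserting 4: P = [[4]].
After inserting 9: P = [[4, 9]].
After inserting 6: P = [[4, 6], [9]].
After inserting 5: P = [[4, 5], [6], [9]].
After inserting 2: P = [[2, 5], [4], [6], [9]].
After inserting 3: P = [[2, 3], [4, 5], [6], [9]].
After inserting 1: P = [[1, 3], [2, 5], [4], [6], [9]].
After inserting 7: P = [[1, 3, 7], [2, 5], [4], [6], [9]].
After inserting 8: P = [[1, 3, 7, 8], [2, 5], [4], [6], [9]].

The final insertion tableau P = [[1, 3, 7, 8], [2, 5], [4], [6], [9]] has shape [4, 2, 1, 1, 1].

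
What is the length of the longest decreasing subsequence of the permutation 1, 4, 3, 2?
3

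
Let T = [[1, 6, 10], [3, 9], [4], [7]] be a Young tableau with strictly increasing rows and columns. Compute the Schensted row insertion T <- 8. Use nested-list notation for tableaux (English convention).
In row 1, 8 replaces 10 (the leftmost entry greater than 8); 10 is bumped to row 2. 10 is appended to row 2. The new tableau is [[1, 6, 8], [3, 9, 10], [4], [7]].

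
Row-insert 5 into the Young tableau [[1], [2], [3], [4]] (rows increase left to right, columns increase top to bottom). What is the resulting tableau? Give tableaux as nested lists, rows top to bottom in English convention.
[[1, 5], [2], [3], [4]]

5 is larger than every entry of row 1, so it is appended to row 1. The new tableau is [[1, 5], [2], [3], [4]].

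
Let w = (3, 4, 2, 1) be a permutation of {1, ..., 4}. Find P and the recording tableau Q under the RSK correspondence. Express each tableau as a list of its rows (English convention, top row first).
P = [[1, 4], [2], [3]], Q = [[1, 2], [3], [4]]

Insert each entry of the permutation into P by Schensted row insertion, recording in Q the position of each new cell.

After inserting 3: P = [[3]].
After inserting 4: P = [[3, 4]].
After inserting 2: P = [[2, 4], [3]].
After inserting 1: P = [[1, 4], [2], [3]].

So P = [[1, 4], [2], [3]], Q = [[1, 2], [3], [4]].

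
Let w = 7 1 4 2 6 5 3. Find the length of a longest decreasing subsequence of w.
4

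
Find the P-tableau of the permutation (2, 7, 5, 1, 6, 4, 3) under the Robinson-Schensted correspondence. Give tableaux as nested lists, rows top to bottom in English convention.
P = [[1, 3, 6], [2, 4], [5], [7]]

Insert 2: appended to row 1. P = [[2]].
Insert 7: appended to row 1. P = [[2, 7]].
Insert 5: 5 bumps 7 from row 1; 7 starts row 2. P = [[2, 5], [7]].
Insert 1: 1 bumps 2 from row 1; 2 bumps 7 from row 2; 7 starts row 3. P = [[1, 5], [2], [7]].
Insert 6: appended to row 1. P = [[1, 5, 6], [2], [7]].
Insert 4: 4 bumps 5 from row 1; 5 appends to row 2. P = [[1, 4, 6], [2, 5], [7]].
Insert 3: 3 bumps 4 from row 1; 4 bumps 5 from row 2; 5 bumps 7 from row 3; 7 starts row 4. P = [[1, 3, 6], [2, 4], [5], [7]].

So P = [[1, 3, 6], [2, 4], [5], [7]].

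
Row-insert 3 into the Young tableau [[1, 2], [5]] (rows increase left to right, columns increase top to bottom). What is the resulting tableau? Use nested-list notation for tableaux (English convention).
3 is larger than every entry of row 1, so it is appended to row 1. The new tableau is [[1, 2, 3], [5]].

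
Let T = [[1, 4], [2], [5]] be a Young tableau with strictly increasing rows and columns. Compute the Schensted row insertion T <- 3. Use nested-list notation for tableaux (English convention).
[[1, 3], [2, 4], [5]]

In row 1, 3 replaces 4 (the leftmost entry greater than 3); 4 is bumped to row 2. 4 is appended to row 2. The new tableau is [[1, 3], [2, 4], [5]].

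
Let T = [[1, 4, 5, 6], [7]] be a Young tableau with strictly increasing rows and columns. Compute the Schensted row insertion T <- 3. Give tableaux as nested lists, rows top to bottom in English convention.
[[1, 3, 5, 6], [4], [7]]

In row 1, 3 replaces 4 (the leftmost entry greater than 3); 4 is bumped to row 2. In row 2, 4 replaces 7 (the leftmost entry greater than 4); 7 is bumped to row 3. 7 starts a new row 3. The new tableau is [[1, 3, 5, 6], [4], [7]].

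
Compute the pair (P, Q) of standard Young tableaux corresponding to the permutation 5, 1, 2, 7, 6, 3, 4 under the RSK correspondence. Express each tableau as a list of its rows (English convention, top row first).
Insert each entry of the permutation into P by Schensted row insertion, recording in Q the position of each new cell.

Insert 5: appended to row 1. P = [[5]].
Insert 1: 1 bumps 5 from row 1; 5 starts row 2. P = [[1], [5]].
Insert 2: appended to row 1. P = [[1, 2], [5]].
Insert 7: appended to row 1. P = [[1, 2, 7], [5]].
Insert 6: 6 bumps 7 from row 1; 7 appends to row 2. P = [[1, 2, 6], [5, 7]].
Insert 3: 3 bumps 6 from row 1; 6 bumps 7 from row 2; 7 starts row 3. P = [[1, 2, 3], [5, 6], [7]].
Insert 4: appended to row 1. P = [[1, 2, 3, 4], [5, 6], [7]].

So P = [[1, 2, 3, 4], [5, 6], [7]], Q = [[1, 3, 4, 7], [2, 5], [6]].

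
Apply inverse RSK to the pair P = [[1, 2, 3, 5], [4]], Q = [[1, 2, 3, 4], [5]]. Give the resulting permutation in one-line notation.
Reverse the RSK construction: for i from n down to 1, find the cell of Q containing i, remove the entry at that cell from P, and reverse-bump it up through P; the value ejected from row 1 is w(i).

Step i=5: Q has 5 at row 2, column 1; remove 4 from row 2 of P and reverse-bump: 4 enters row 1 and ejects 3. So w(5) = 3. P is now [[1, 2, 4, 5]].
Step i=4: Q has 4 at row 1, column 4; remove that cell from P, ejecting 5. So w(4) = 5. P is now [[1, 2, 4]].
Step i=3: Q has 3 at row 1, column 3; remove that cell from P, ejecting 4. So w(3) = 4. P is now [[1, 2]].
Step i=2: Q has 2 at row 1, column 2; remove that cell from P, ejecting 2. So w(2) = 2. P is now [[1]].
Step i=1: Q has 1 at row 1, column 1; remove that cell from P, ejecting 1. So w(1) = 1. P is now [].

So w = 1 2 4 5 3.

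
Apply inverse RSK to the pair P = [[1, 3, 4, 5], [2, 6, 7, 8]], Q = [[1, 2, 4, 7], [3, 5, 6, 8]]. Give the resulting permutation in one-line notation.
Reverse the RSK construction: for i from n down to 1, find the cell of Q containing i, remove the entry at that cell from P, and reverse-bump it up through P; the value ejected from row 1 is w(i).

Step i=8: Q has 8 at row 2, column 4; remove 8 from row 2 of P and reverse-bump: 8 enters row 1 and ejects 5. So w(8) = 5. P is now [[1, 3, 4, 8], [2, 6, 7]].
Step i=7: Q has 7 at row 1, column 4; remove that cell from P, ejecting 8. So w(7) = 8. P is now [[1, 3, 4], [2, 6, 7]].
Step i=6: Q has 6 at row 2, column 3; remove 7 from row 2 of P and reverse-bump: 7 enters row 1 and ejects 4. So w(6) = 4. P is now [[1, 3, 7], [2, 6]].
Step i=5: Q has 5 at row 2, column 2; remove 6 from row 2 of P and reverse-bump: 6 enters row 1 and ejects 3. So w(5) = 3. P is now [[1, 6, 7], [2]].
Step i=4: Q has 4 at row 1, column 3; remove that cell from P, ejecting 7. So w(4) = 7. P is now [[1, 6], [2]].
Step i=3: Q has 3 at row 2, column 1; remove 2 from row 2 of P and reverse-bump: 2 enters row 1 and ejects 1. So w(3) = 1. P is now [[2, 6]].
Step i=2: Q has 2 at row 1, column 2; remove that cell from P, ejecting 6. So w(2) = 6. P is now [[2]].
Step i=1: Q has 1 at row 1, column 1; remove that cell from P, ejecting 2. So w(1) = 2. P is now [].

So w = 2 6 1 7 3 4 8 5.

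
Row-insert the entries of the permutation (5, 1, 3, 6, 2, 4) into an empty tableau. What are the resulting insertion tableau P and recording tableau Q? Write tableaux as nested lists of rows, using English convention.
P = [[1, 2, 4], [3, 6], [5]], Q = [[1, 3, 4], [2, 6], [5]]

Insert each entry of the permutation into P by Schensted row insertion, recording in Q the position of each new cell.

Insert 5: appended to row 1. P = [[5]].
Insert 1: 1 bumps 5 from row 1; 5 starts row 2. P = [[1], [5]].
Insert 3: appended to row 1. P = [[1, 3], [5]].
Insert 6: appended to row 1. P = [[1, 3, 6], [5]].
Insert 2: 2 bumps 3 from row 1; 3 bumps 5 from row 2; 5 starts row 3. P = [[1, 2, 6], [3], [5]].
Insert 4: 4 bumps 6 from row 1; 6 appends to row 2. P = [[1, 2, 4], [3, 6], [5]].

So P = [[1, 2, 4], [3, 6], [5]], Q = [[1, 3, 4], [2, 6], [5]].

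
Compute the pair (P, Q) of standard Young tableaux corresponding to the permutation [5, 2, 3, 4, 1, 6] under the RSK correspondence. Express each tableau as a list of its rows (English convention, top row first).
Insert each entry of the permutation into P by Schensted row insertion, recording in Q the position of each new cell.

Insert 5: appended to row 1. P = [[5]], Q = [[1]].
Insert 2: 2 bumps 5 from row 1; 5 starts row 2. P = [[2], [5]], Q = [[1], [2]].
Insert 3: appended to row 1. P = [[2, 3], [5]], Q = [[1, 3], [2]].
Insert 4: appended to row 1. P = [[2, 3, 4], [5]], Q = [[1, 3, 4], [2]].
Insert 1: 1 bumps 2 from row 1; 2 bumps 5 from row 2; 5 starts row 3. P = [[1, 3, 4], [2], [5]], Q = [[1, 3, 4], [2], [5]].
Insert 6: appended to row 1. P = [[1, 3, 4, 6], [2], [5]], Q = [[1, 3, 4, 6], [2], [5]].

So P = [[1, 3, 4, 6], [2], [5]], Q = [[1, 3, 4, 6], [2], [5]].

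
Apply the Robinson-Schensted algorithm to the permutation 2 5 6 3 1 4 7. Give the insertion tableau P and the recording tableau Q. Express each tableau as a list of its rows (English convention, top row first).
Insert each entry of the permutation into P by Schensted row insertion, recording in Q the position of each new cell.

Insert 2: appended to row 1. P = [[2]].
Insert 5: appended to row 1. P = [[2, 5]].
Insert 6: appended to row 1. P = [[2, 5, 6]].
Insert 3: 3 bumps 5 from row 1; 5 starts row 2. P = [[2, 3, 6], [5]].
Insert 1: 1 bumps 2 from row 1; 2 bumps 5 from row 2; 5 starts row 3. P = [[1, 3, 6], [2], [5]].
Insert 4: 4 bumps 6 from row 1; 6 appends to row 2. P = [[1, 3, 4], [2, 6], [5]].
Insert 7: appended to row 1. P = [[1, 3, 4, 7], [2, 6], [5]].

So P = [[1, 3, 4, 7], [2, 6], [5]], Q = [[1, 2, 3, 7], [4, 6], [5]].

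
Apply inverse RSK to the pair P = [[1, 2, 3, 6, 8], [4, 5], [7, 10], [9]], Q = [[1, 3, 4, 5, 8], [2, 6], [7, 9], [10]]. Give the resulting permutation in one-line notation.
9 1 4 5 10 7 2 8 6 3

Reverse the RSK construction: for i from n down to 1, find the cell of Q containing i, remove the entry at that cell from P, and reverse-bump it up through P; the value ejected from row 1 is w(i).

Step i=10: Q has 10 at row 4, column 1; remove 9 from row 4 of P and reverse-bump: 9 enters row 3 and ejects 7; 7 enters row 2 and ejects 5; 5 enters row 1 and ejects 3. So w(10) = 3. P is now [[1, 2, 5, 6, 8], [4, 7], [9, 10]].
Step i=9: Q has 9 at row 3, column 2; remove 10 from row 3 of P and reverse-bump: 10 enters row 2 and ejects 7; 7 enters row 1 and ejects 6. So w(9) = 6. P is now [[1, 2, 5, 7, 8], [4, 10], [9]].
Step i=8: Q has 8 at row 1, column 5; remove that cell from P, ejecting 8. So w(8) = 8. P is now [[1, 2, 5, 7], [4, 10], [9]].
Step i=7: Q has 7 at row 3, column 1; remove 9 from row 3 of P and reverse-bump: 9 enters row 2 and ejects 4; 4 enters row 1 and ejects 2. So w(7) = 2. P is now [[1, 4, 5, 7], [9, 10]].
Step i=6: Q has 6 at row 2, column 2; remove 10 from row 2 of P and reverse-bump: 10 enters row 1 and ejects 7. So w(6) = 7. P is now [[1, 4, 5, 10], [9]].
Step i=5: Q has 5 at row 1, column 4; remove that cell from P, ejecting 10. So w(5) = 10. P is now [[1, 4, 5], [9]].
Step i=4: Q has 4 at row 1, column 3; remove that cell from P, ejecting 5. So w(4) = 5. P is now [[1, 4], [9]].
Step i=3: Q has 3 at row 1, column 2; remove that cell from P, ejecting 4. So w(3) = 4. P is now [[1], [9]].
Step i=2: Q has 2 at row 2, column 1; remove 9 from row 2 of P and reverse-bump: 9 enters row 1 and ejects 1. So w(2) = 1. P is now [[9]].
Step i=1: Q has 1 at row 1, column 1; remove that cell from P, ejecting 9. So w(1) = 9. P is now [].

So w = 9 1 4 5 10 7 2 8 6 3.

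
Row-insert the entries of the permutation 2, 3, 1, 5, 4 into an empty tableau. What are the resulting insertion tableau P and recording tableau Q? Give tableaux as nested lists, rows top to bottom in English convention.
P = [[1, 3, 4], [2, 5]], Q = [[1, 2, 4], [3, 5]]

Insert each entry of the permutation into P by Schensted row insertion, recording in Q the position of each new cell.

Insert 2: appended to row 1. P = [[2]].
Insert 3: appended to row 1. P = [[2, 3]].
Insert 1: 1 bumps 2 from row 1; 2 starts row 2. P = [[1, 3], [2]].
Insert 5: appended to row 1. P = [[1, 3, 5], [2]].
Insert 4: 4 bumps 5 from row 1; 5 appends to row 2. P = [[1, 3, 4], [2, 5]].

So P = [[1, 3, 4], [2, 5]], Q = [[1, 2, 4], [3, 5]].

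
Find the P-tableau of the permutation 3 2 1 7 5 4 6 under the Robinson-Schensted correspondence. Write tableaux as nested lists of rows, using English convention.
P = [[1, 4, 6], [2, 5], [3, 7]]

Insert 3: appended to row 1. P = [[3]].
Insert 2: 2 bumps 3 from row 1; 3 starts row 2. P = [[2], [3]].
Insert 1: 1 bumps 2 from row 1; 2 bumps 3 from row 2; 3 starts row 3. P = [[1], [2], [3]].
Insert 7: appended to row 1. P = [[1, 7], [2], [3]].
Insert 5: 5 bumps 7 from row 1; 7 appends to row 2. P = [[1, 5], [2, 7], [3]].
Insert 4: 4 bumps 5 from row 1; 5 bumps 7 from row 2; 7 appends to row 3. P = [[1, 4], [2, 5], [3, 7]].
Insert 6: appended to row 1. P = [[1, 4, 6], [2, 5], [3, 7]].

So P = [[1, 4, 6], [2, 5], [3, 7]].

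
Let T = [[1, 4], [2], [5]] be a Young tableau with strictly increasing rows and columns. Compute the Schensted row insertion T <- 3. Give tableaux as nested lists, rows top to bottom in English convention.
In row 1, 3 replaces 4 (the leftmost entry greater than 3); 4 is bumped to row 2. 4 is appended to row 2. The new tableau is [[1, 3], [2, 4], [5]].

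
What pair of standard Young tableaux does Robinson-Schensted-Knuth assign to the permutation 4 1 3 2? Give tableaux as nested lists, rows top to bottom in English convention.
P = [[1, 2], [3], [4]], Q = [[1, 3], [2], [4]]

Insert each entry of the permutation into P by Schensted row insertion, recording in Q the position of each new cell.

Insert 4: appended to row 1. P = [[4]], Q = [[1]].
Insert 1: 1 bumps 4 from row 1; 4 starts row 2. P = [[1], [4]], Q = [[1], [2]].
Insert 3: appended to row 1. P = [[1, 3], [4]], Q = [[1, 3], [2]].
Insert 2: 2 bumps 3 from row 1; 3 bumps 4 from row 2; 4 starts row 3. P = [[1, 2], [3], [4]], Q = [[1, 3], [2], [4]].

So P = [[1, 2], [3], [4]], Q = [[1, 3], [2], [4]].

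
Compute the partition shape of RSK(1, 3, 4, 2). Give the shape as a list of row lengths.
[3, 1]

Row-insert each entry into an empty tableau.

After inserting 1: P = [[1]].
After inserting 3: P = [[1, 3]].
After inserting 4: P = [[1, 3, 4]].
After inserting 2: P = [[1, 2, 4], [3]].

The final insertion tableau P = [[1, 2, 4], [3]] has shape [3, 1].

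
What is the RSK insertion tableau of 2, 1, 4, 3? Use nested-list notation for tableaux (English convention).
P = [[1, 3], [2, 4]]

After inserting 2: P = [[2]].
After inserting 1: P = [[1], [2]].
After inserting 4: P = [[1, 4], [2]].
After inserting 3: P = [[1, 3], [2, 4]].

So P = [[1, 3], [2, 4]].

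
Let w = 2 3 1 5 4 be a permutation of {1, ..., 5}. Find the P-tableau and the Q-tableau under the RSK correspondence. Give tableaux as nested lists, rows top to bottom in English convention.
P = [[1, 3, 4], [2, 5]], Q = [[1, 2, 4], [3, 5]]

Insert each entry of the permutation into P by Schensted row insertion, recording in Q the position of each new cell.

Insert 2: appended to row 1. P = [[2]], Q = [[1]].
Insert 3: appended to row 1. P = [[2, 3]], Q = [[1, 2]].
Insert 1: 1 bumps 2 from row 1; 2 starts row 2. P = [[1, 3], [2]], Q = [[1, 2], [3]].
Insert 5: appended to row 1. P = [[1, 3, 5], [2]], Q = [[1, 2, 4], [3]].
Insert 4: 4 bumps 5 from row 1; 5 appends to row 2. P = [[1, 3, 4], [2, 5]], Q = [[1, 2, 4], [3, 5]].

So P = [[1, 3, 4], [2, 5]], Q = [[1, 2, 4], [3, 5]].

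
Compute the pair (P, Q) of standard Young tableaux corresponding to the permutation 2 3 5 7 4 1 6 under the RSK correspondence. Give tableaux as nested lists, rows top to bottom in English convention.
P = [[1, 3, 4, 6], [2, 7], [5]], Q = [[1, 2, 3, 4], [5, 7], [6]]

Insert each entry of the permutation into P by Schensted row insertion, recording in Q the position of each new cell.

Insert 2: appended to row 1. P = [[2]].
Insert 3: appended to row 1. P = [[2, 3]].
Insert 5: appended to row 1. P = [[2, 3, 5]].
Insert 7: appended to row 1. P = [[2, 3, 5, 7]].
Insert 4: 4 bumps 5 from row 1; 5 starts row 2. P = [[2, 3, 4, 7], [5]].
Insert 1: 1 bumps 2 from row 1; 2 bumps 5 from row 2; 5 starts row 3. P = [[1, 3, 4, 7], [2], [5]].
Insert 6: 6 bumps 7 from row 1; 7 appends to row 2. P = [[1, 3, 4, 6], [2, 7], [5]].

So P = [[1, 3, 4, 6], [2, 7], [5]], Q = [[1, 2, 3, 4], [5, 7], [6]].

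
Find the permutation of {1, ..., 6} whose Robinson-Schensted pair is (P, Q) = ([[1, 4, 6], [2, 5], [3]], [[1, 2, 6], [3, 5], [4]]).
Reverse RSK: for i = n, n-1, ..., 1, locate i in Q, remove the corresponding corner cell from P, and reverse-bump its entry up through P; the value ejected from row 1 is w(i).

So w = 3 5 2 1 4 6.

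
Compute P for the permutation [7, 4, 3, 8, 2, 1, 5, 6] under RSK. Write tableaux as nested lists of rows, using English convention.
Insert 7: appended to row 1. P = [[7]].
Insert 4: 4 bumps 7 from row 1; 7 starts row 2. P = [[4], [7]].
Insert 3: 3 bumps 4 from row 1; 4 bumps 7 from row 2; 7 starts row 3. P = [[3], [4], [7]].
Insert 8: appended to row 1. P = [[3, 8], [4], [7]].
Insert 2: 2 bumps 3 from row 1; 3 bumps 4 from row 2; 4 bumps 7 from row 3; 7 starts row 4. P = [[2, 8], [3], [4], [7]].
Insert 1: 1 bumps 2 from row 1; 2 bumps 3 from row 2; 3 bumps 4 from row 3; 4 bumps 7 from row 4; 7 starts row 5. P = [[1, 8], [2], [3], [4], [7]].
Insert 5: 5 bumps 8 from row 1; 8 appends to row 2. P = [[1, 5], [2, 8], [3], [4], [7]].
Insert 6: appended to row 1. P = [[1, 5, 6], [2, 8], [3], [4], [7]].

So P = [[1, 5, 6], [2, 8], [3], [4], [7]].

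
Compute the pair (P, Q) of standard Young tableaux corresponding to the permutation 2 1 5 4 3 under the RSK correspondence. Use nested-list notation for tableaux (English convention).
P = [[1, 3], [2, 4], [5]], Q = [[1, 3], [2, 4], [5]]

Insert each entry of the permutation into P by Schensted row insertion, recording in Q the position of each new cell.

Insert 2: appended to row 1. P = [[2]], Q = [[1]].
Insert 1: 1 bumps 2 from row 1; 2 starts row 2. P = [[1], [2]], Q = [[1], [2]].
Insert 5: appended to row 1. P = [[1, 5], [2]], Q = [[1, 3], [2]].
Insert 4: 4 bumps 5 from row 1; 5 appends to row 2. P = [[1, 4], [2, 5]], Q = [[1, 3], [2, 4]].
Insert 3: 3 bumps 4 from row 1; 4 bumps 5 from row 2; 5 starts row 3. P = [[1, 3], [2, 4], [5]], Q = [[1, 3], [2, 4], [5]].

So P = [[1, 3], [2, 4], [5]], Q = [[1, 3], [2, 4], [5]].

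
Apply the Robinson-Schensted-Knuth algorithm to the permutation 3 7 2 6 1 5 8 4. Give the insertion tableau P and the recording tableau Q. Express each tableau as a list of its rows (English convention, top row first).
P = [[1, 4, 8], [2, 5], [3, 6], [7]], Q = [[1, 2, 7], [3, 4], [5, 6], [8]]

Insert each entry of the permutation into P by Schensted row insertion, recording in Q the position of each new cell.

After inserting 3: P = [[3]].
After inserting 7: P = [[3, 7]].
After inserting 2: P = [[2, 7], [3]].
After inserting 6: P = [[2, 6], [3, 7]].
After inserting 1: P = [[1, 6], [2, 7], [3]].
After inserting 5: P = [[1, 5], [2, 6], [3, 7]].
After inserting 8: P = [[1, 5, 8], [2, 6], [3, 7]].
After inserting 4: P = [[1, 4, 8], [2, 5], [3, 6], [7]].

So P = [[1, 4, 8], [2, 5], [3, 6], [7]], Q = [[1, 2, 7], [3, 4], [5, 6], [8]].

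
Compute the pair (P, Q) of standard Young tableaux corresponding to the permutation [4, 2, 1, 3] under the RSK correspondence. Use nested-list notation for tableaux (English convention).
Insert each entry of the permutation into P by Schensted row insertion, recording in Q the position of each new cell.

Insert 4: appended to row 1. P = [[4]].
Insert 2: 2 bumps 4 from row 1; 4 starts row 2. P = [[2], [4]].
Insert 1: 1 bumps 2 from row 1; 2 bumps 4 from row 2; 4 starts row 3. P = [[1], [2], [4]].
Insert 3: appended to row 1. P = [[1, 3], [2], [4]].

So P = [[1, 3], [2], [4]], Q = [[1, 4], [2], [3]].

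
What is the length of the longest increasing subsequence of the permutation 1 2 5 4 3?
3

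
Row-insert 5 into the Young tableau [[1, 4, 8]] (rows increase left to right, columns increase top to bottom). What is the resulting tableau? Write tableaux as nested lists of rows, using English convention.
In row 1, 5 replaces 8 (the leftmost entry greater than 5); 8 is bumped to row 2. 8 starts a new row 2. The new tableau is [[1, 4, 5], [8]].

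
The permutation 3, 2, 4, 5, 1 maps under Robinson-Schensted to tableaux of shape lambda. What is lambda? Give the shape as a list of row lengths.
Row-insert each entry into an empty tableau.

After inserting 3: P = [[3]].
After inserting 2: P = [[2], [3]].
After inserting 4: P = [[2, 4], [3]].
After inserting 5: P = [[2, 4, 5], [3]].
After inserting 1: P = [[1, 4, 5], [2], [3]].

The final insertion tableau P = [[1, 4, 5], [2], [3]] has shape [3, 1, 1].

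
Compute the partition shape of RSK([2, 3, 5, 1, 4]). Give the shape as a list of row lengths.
RSK row insertion gives P = [[1, 3, 4], [2, 5]], which has shape [3, 2].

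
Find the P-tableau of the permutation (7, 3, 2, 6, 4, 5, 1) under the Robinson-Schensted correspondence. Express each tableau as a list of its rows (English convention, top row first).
P = [[1, 4, 5], [2, 6], [3], [7]]

Insert 7: appended to row 1. P = [[7]].
Insert 3: 3 bumps 7 from row 1; 7 starts row 2. P = [[3], [7]].
Insert 2: 2 bumps 3 from row 1; 3 bumps 7 from row 2; 7 starts row 3. P = [[2], [3], [7]].
Insert 6: appended to row 1. P = [[2, 6], [3], [7]].
Insert 4: 4 bumps 6 from row 1; 6 appends to row 2. P = [[2, 4], [3, 6], [7]].
Insert 5: appended to row 1. P = [[2, 4, 5], [3, 6], [7]].
Insert 1: 1 bumps 2 from row 1; 2 bumps 3 from row 2; 3 bumps 7 from row 3; 7 starts row 4. P = [[1, 4, 5], [2, 6], [3], [7]].

So P = [[1, 4, 5], [2, 6], [3], [7]].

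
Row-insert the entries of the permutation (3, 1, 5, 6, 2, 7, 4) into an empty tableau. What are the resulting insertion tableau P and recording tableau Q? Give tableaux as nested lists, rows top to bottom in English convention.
P = [[1, 2, 4, 7], [3, 5, 6]], Q = [[1, 3, 4, 6], [2, 5, 7]]

Insert each entry of the permutation into P by Schensted row insertion, recording in Q the position of each new cell.

Insert 3: appended to row 1. P = [[3]], Q = [[1]].
Insert 1: 1 bumps 3 from row 1; 3 starts row 2. P = [[1], [3]], Q = [[1], [2]].
Insert 5: appended to row 1. P = [[1, 5], [3]], Q = [[1, 3], [2]].
Insert 6: appended to row 1. P = [[1, 5, 6], [3]], Q = [[1, 3, 4], [2]].
Insert 2: 2 bumps 5 from row 1; 5 appends to row 2. P = [[1, 2, 6], [3, 5]], Q = [[1, 3, 4], [2, 5]].
Insert 7: appended to row 1. P = [[1, 2, 6, 7], [3, 5]], Q = [[1, 3, 4, 6], [2, 5]].
Insert 4: 4 bumps 6 from row 1; 6 appends to row 2. P = [[1, 2, 4, 7], [3, 5, 6]], Q = [[1, 3, 4, 6], [2, 5, 7]].

So P = [[1, 2, 4, 7], [3, 5, 6]], Q = [[1, 3, 4, 6], [2, 5, 7]].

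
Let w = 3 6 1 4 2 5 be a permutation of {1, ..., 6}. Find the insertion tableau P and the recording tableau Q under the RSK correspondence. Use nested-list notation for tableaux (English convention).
Insert each entry of the permutation into P by Schensted row insertion, recording in Q the position of each new cell.

Insert 3: appended to row 1. P = [[3]], Q = [[1]].
Insert 6: appended to row 1. P = [[3, 6]], Q = [[1, 2]].
Insert 1: 1 bumps 3 from row 1; 3 starts row 2. P = [[1, 6], [3]], Q = [[1, 2], [3]].
Insert 4: 4 bumps 6 from row 1; 6 appends to row 2. P = [[1, 4], [3, 6]], Q = [[1, 2], [3, 4]].
Insert 2: 2 bumps 4 from row 1; 4 bumps 6 from row 2; 6 starts row 3. P = [[1, 2], [3, 4], [6]], Q = [[1, 2], [3, 4], [5]].
Insert 5: appended to row 1. P = [[1, 2, 5], [3, 4], [6]], Q = [[1, 2, 6], [3, 4], [5]].

So P = [[1, 2, 5], [3, 4], [6]], Q = [[1, 2, 6], [3, 4], [5]].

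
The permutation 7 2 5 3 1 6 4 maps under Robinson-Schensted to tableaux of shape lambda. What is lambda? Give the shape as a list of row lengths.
Row-insert each entry into an empty tableau.

After inserting 7: P = [[7]].
After inserting 2: P = [[2], [7]].
After inserting 5: P = [[2, 5], [7]].
After inserting 3: P = [[2, 3], [5], [7]].
After inserting 1: P = [[1, 3], [2], [5], [7]].
After inserting 6: P = [[1, 3, 6], [2], [5], [7]].
After inserting 4: P = [[1, 3, 4], [2, 6], [5], [7]].

The final insertion tableau P = [[1, 3, 4], [2, 6], [5], [7]] has shape [3, 2, 1, 1].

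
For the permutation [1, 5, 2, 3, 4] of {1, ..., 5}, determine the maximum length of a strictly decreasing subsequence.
2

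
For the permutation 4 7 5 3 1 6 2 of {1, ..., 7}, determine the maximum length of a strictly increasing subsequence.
3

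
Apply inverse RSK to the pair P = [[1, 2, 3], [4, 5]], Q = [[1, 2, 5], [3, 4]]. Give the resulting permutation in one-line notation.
Reverse the RSK construction: for i from n down to 1, find the cell of Q containing i, remove the entry at that cell from P, and reverse-bump it up through P; the value ejected from row 1 is w(i).

Step i=5: Q has 5 at row 1, column 3; remove that cell from P, ejecting 3. So w(5) = 3. P is now [[1, 2], [4, 5]].
Step i=4: Q has 4 at row 2, column 2; remove 5 from row 2 of P and reverse-bump: 5 enters row 1 and ejects 2. So w(4) = 2. P is now [[1, 5], [4]].
Step i=3: Q has 3 at row 2, column 1; remove 4 from row 2 of P and reverse-bump: 4 enters row 1 and ejects 1. So w(3) = 1. P is now [[4, 5]].
Step i=2: Q has 2 at row 1, column 2; remove that cell from P, ejecting 5. So w(2) = 5. P is now [[4]].
Step i=1: Q has 1 at row 1, column 1; remove that cell from P, ejecting 4. So w(1) = 4. P is now [].

So w = 4 5 1 2 3.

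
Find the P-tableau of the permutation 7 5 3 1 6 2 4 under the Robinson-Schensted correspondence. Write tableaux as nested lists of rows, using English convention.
P = [[1, 2, 4], [3, 6], [5], [7]]

After inserting 7: P = [[7]].
After inserting 5: P = [[5], [7]].
After inserting 3: P = [[3], [5], [7]].
After inserting 1: P = [[1], [3], [5], [7]].
After inserting 6: P = [[1, 6], [3], [5], [7]].
After inserting 2: P = [[1, 2], [3, 6], [5], [7]].
After inserting 4: P = [[1, 2, 4], [3, 6], [5], [7]].

So P = [[1, 2, 4], [3, 6], [5], [7]].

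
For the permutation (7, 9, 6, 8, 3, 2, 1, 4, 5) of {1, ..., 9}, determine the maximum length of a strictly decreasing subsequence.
5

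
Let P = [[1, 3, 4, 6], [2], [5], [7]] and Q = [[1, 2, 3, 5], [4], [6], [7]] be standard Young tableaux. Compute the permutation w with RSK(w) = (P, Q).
2 3 7 5 6 4 1

Reverse RSK: for i = n, n-1, ..., 1, locate i in Q, remove the corresponding corner cell from P, and reverse-bump its entry up through P; the value ejected from row 1 is w(i).

So w = 2 3 7 5 6 4 1.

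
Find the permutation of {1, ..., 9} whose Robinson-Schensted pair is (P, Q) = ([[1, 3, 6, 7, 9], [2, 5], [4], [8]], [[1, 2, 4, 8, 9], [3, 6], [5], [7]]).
Reverse the RSK construction: for i from n down to 1, find the cell of Q containing i, remove the entry at that cell from P, and reverse-bump it up through P; the value ejected from row 1 is w(i).

Step i=9: Q has 9 at row 1, column 5; remove that cell from P, ejecting 9. So w(9) = 9. P is now [[1, 3, 6, 7], [2, 5], [4], [8]].
Step i=8: Q has 8 at row 1, column 4; remove that cell from P, ejecting 7. So w(8) = 7. P is now [[1, 3, 6], [2, 5], [4], [8]].
Step i=7: Q has 7 at row 4, column 1; remove 8 from row 4 of P and reverse-bump: 8 enters row 3 and ejects 4; 4 enters row 2 and ejects 2; 2 enters row 1 and ejects 1. So w(7) = 1. P is now [[2, 3, 6], [4, 5], [8]].
Step i=6: Q has 6 at row 2, column 2; remove 5 from row 2 of P and reverse-bump: 5 enters row 1 and ejects 3. So w(6) = 3. P is now [[2, 5, 6], [4], [8]].
Step i=5: Q has 5 at row 3, column 1; remove 8 from row 3 of P and reverse-bump: 8 enters row 2 and ejects 4; 4 enters row 1 and ejects 2. So w(5) = 2. P is now [[4, 5, 6], [8]].
Step i=4: Q has 4 at row 1, column 3; remove that cell from P, ejecting 6. So w(4) = 6. P is now [[4, 5], [8]].
Step i=3: Q has 3 at row 2, column 1; remove 8 from row 2 of P and reverse-bump: 8 enters row 1 and ejects 5. So w(3) = 5. P is now [[4, 8]].
Step i=2: Q has 2 at row 1, column 2; remove that cell from P, ejecting 8. So w(2) = 8. P is now [[4]].
Step i=1: Q has 1 at row 1, column 1; remove that cell from P, ejecting 4. So w(1) = 4. P is now [].

So w = 4 8 5 6 2 3 1 7 9.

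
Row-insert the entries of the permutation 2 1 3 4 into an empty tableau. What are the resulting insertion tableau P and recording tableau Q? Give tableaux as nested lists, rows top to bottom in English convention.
P = [[1, 3, 4], [2]], Q = [[1, 3, 4], [2]]

Insert each entry of the permutation into P by Schensted row insertion, recording in Q the position of each new cell.

Insert 2: appended to row 1. P = [[2]].
Insert 1: 1 bumps 2 from row 1; 2 starts row 2. P = [[1], [2]].
Insert 3: appended to row 1. P = [[1, 3], [2]].
Insert 4: appended to row 1. P = [[1, 3, 4], [2]].

So P = [[1, 3, 4], [2]], Q = [[1, 3, 4], [2]].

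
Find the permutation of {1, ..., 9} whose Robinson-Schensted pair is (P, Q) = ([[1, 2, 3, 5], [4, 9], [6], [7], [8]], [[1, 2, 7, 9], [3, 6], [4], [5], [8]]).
8 9 7 6 1 2 4 3 5

Reverse the RSK construction: for i from n down to 1, find the cell of Q containing i, remove the entry at that cell from P, and reverse-bump it up through P; the value ejected from row 1 is w(i).

Step i=9: Q has 9 at row 1, column 4; remove that cell from P, ejecting 5. So w(9) = 5. P is now [[1, 2, 3], [4, 9], [6], [7], [8]].
Step i=8: Q has 8 at row 5, column 1; remove 8 from row 5 of P and reverse-bump: 8 enters row 4 and ejects 7; 7 enters row 3 and ejects 6; 6 enters row 2 and ejects 4; 4 enters row 1 and ejects 3. So w(8) = 3. P is now [[1, 2, 4], [6, 9], [7], [8]].
Step i=7: Q has 7 at row 1, column 3; remove that cell from P, ejecting 4. So w(7) = 4. P is now [[1, 2], [6, 9], [7], [8]].
Step i=6: Q has 6 at row 2, column 2; remove 9 from row 2 of P and reverse-bump: 9 enters row 1 and ejects 2. So w(6) = 2. P is now [[1, 9], [6], [7], [8]].
Step i=5: Q has 5 at row 4, column 1; remove 8 from row 4 of P and reverse-bump: 8 enters row 3 and ejects 7; 7 enters row 2 and ejects 6; 6 enters row 1 and ejects 1. So w(5) = 1. P is now [[6, 9], [7], [8]].
Step i=4: Q has 4 at row 3, column 1; remove 8 from row 3 of P and reverse-bump: 8 enters row 2 and ejects 7; 7 enters row 1 and ejects 6. So w(4) = 6. P is now [[7, 9], [8]].
Step i=3: Q has 3 at row 2, column 1; remove 8 from row 2 of P and reverse-bump: 8 enters row 1 and ejects 7. So w(3) = 7. P is now [[8, 9]].
Step i=2: Q has 2 at row 1, column 2; remove that cell from P, ejecting 9. So w(2) = 9. P is now [[8]].
Step i=1: Q has 1 at row 1, column 1; remove that cell from P, ejecting 8. So w(1) = 8. P is now [].

So w = 8 9 7 6 1 2 4 3 5.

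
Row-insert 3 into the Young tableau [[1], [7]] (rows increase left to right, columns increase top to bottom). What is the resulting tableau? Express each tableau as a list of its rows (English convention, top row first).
3 is larger than every entry of row 1, so it is appended to row 1. The new tableau is [[1, 3], [7]].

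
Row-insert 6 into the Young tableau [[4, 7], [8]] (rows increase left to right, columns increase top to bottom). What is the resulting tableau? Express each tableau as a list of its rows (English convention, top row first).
[[4, 6], [7], [8]]

In row 1, 6 replaces 7 (the leftmost entry greater than 6); 7 is bumped to row 2. In row 2, 7 replaces 8 (the leftmost entry greater than 7); 8 is bumped to row 3. 8 starts a new row 3. The new tableau is [[4, 6], [7], [8]].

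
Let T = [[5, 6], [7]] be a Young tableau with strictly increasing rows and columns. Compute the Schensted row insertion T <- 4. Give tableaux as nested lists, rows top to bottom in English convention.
In row 1, 4 replaces 5 (the leftmost entry greater than 4); 5 is bumped to row 2. In row 2, 5 replaces 7 (the leftmost entry greater than 5); 7 is bumped to row 3. 7 starts a new row 3. The new tableau is [[4, 6], [5], [7]].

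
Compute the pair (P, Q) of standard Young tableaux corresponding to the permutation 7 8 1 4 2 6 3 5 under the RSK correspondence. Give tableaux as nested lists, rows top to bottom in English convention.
P = [[1, 2, 3, 5], [4, 6], [7, 8]], Q = [[1, 2, 6, 8], [3, 4], [5, 7]]

Insert each entry of the permutation into P by Schensted row insertion, recording in Q the position of each new cell.

Insert 7: appended to row 1. P = [[7]].
Insert 8: appended to row 1. P = [[7, 8]].
Insert 1: 1 bumps 7 from row 1; 7 starts row 2. P = [[1, 8], [7]].
Insert 4: 4 bumps 8 from row 1; 8 appends to row 2. P = [[1, 4], [7, 8]].
Insert 2: 2 bumps 4 from row 1; 4 bumps 7 from row 2; 7 starts row 3. P = [[1, 2], [4, 8], [7]].
Insert 6: appended to row 1. P = [[1, 2, 6], [4, 8], [7]].
Insert 3: 3 bumps 6 from row 1; 6 bumps 8 from row 2; 8 appends to row 3. P = [[1, 2, 3], [4, 6], [7, 8]].
Insert 5: appended to row 1. P = [[1, 2, 3, 5], [4, 6], [7, 8]].

So P = [[1, 2, 3, 5], [4, 6], [7, 8]], Q = [[1, 2, 6, 8], [3, 4], [5, 7]].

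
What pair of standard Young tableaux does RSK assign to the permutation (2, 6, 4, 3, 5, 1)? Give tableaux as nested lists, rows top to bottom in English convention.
Insert each entry of the permutation into P by Schensted row insertion, recording in Q the position of each new cell.

Insert 2: appended to row 1. P = [[2]].
Insert 6: appended to row 1. P = [[2, 6]].
Insert 4: 4 bumps 6 from row 1; 6 starts row 2. P = [[2, 4], [6]].
Insert 3: 3 bumps 4 from row 1; 4 bumps 6 from row 2; 6 starts row 3. P = [[2, 3], [4], [6]].
Insert 5: appended to row 1. P = [[2, 3, 5], [4], [6]].
Insert 1: 1 bumps 2 from row 1; 2 bumps 4 from row 2; 4 bumps 6 from row 3; 6 starts row 4. P = [[1, 3, 5], [2], [4], [6]].

So P = [[1, 3, 5], [2], [4], [6]], Q = [[1, 2, 5], [3], [4], [6]].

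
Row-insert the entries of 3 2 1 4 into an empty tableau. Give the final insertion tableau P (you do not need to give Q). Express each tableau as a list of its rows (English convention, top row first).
P = [[1, 4], [2], [3]]

Insert 3: appended to row 1. P = [[3]].
Insert 2: 2 bumps 3 from row 1; 3 starts row 2. P = [[2], [3]].
Insert 1: 1 bumps 2 from row 1; 2 bumps 3 from row 2; 3 starts row 3. P = [[1], [2], [3]].
Insert 4: appended to row 1. P = [[1, 4], [2], [3]].

So P = [[1, 4], [2], [3]].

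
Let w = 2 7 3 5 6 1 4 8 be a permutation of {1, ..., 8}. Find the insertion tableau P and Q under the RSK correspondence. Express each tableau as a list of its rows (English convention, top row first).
P = [[1, 3, 4, 6, 8], [2, 5], [7]], Q = [[1, 2, 4, 5, 8], [3, 7], [6]]

Insert each entry of the permutation into P by Schensted row insertion, recording in Q the position of each new cell.

Insert 2: appended to row 1. P = [[2]].
Insert 7: appended to row 1. P = [[2, 7]].
Insert 3: 3 bumps 7 from row 1; 7 starts row 2. P = [[2, 3], [7]].
Insert 5: appended to row 1. P = [[2, 3, 5], [7]].
Insert 6: appended to row 1. P = [[2, 3, 5, 6], [7]].
Insert 1: 1 bumps 2 from row 1; 2 bumps 7 from row 2; 7 starts row 3. P = [[1, 3, 5, 6], [2], [7]].
Insert 4: 4 bumps 5 from row 1; 5 appends to row 2. P = [[1, 3, 4, 6], [2, 5], [7]].
Insert 8: appended to row 1. P = [[1, 3, 4, 6, 8], [2, 5], [7]].

So P = [[1, 3, 4, 6, 8], [2, 5], [7]], Q = [[1, 2, 4, 5, 8], [3, 7], [6]].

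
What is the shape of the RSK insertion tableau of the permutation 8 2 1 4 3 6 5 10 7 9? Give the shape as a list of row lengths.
[5, 4, 1]

Row-insert each entry into an empty tableau.

After inserting 8: P = [[8]].
After inserting 2: P = [[2], [8]].
After inserting 1: P = [[1], [2], [8]].
After inserting 4: P = [[1, 4], [2], [8]].
After inserting 3: P = [[1, 3], [2, 4], [8]].
After inserting 6: P = [[1, 3, 6], [2, 4], [8]].
After inserting 5: P = [[1, 3, 5], [2, 4, 6], [8]].
After inserting 10: P = [[1, 3, 5, 10], [2, 4, 6], [8]].
After inserting 7: P = [[1, 3, 5, 7], [2, 4, 6, 10], [8]].
After inserting 9: P = [[1, 3, 5, 7, 9], [2, 4, 6, 10], [8]].

The final insertion tableau P = [[1, 3, 5, 7, 9], [2, 4, 6, 10], [8]] has shape [5, 4, 1].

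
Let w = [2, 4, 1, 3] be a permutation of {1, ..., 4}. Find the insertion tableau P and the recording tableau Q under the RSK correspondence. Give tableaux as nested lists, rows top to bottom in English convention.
Insert each entry of the permutation into P by Schensted row insertion, recording in Q the position of each new cell.

Insert 2: appended to row 1. P = [[2]].
Insert 4: appended to row 1. P = [[2, 4]].
Insert 1: 1 bumps 2 from row 1; 2 starts row 2. P = [[1, 4], [2]].
Insert 3: 3 bumps 4 from row 1; 4 appends to row 2. P = [[1, 3], [2, 4]].

So P = [[1, 3], [2, 4]], Q = [[1, 2], [3, 4]].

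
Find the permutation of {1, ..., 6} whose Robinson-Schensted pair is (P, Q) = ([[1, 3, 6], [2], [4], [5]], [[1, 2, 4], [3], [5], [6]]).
Reverse the RSK construction: for i from n down to 1, find the cell of Q containing i, remove the entry at that cell from P, and reverse-bump it up through P; the value ejected from row 1 is w(i).

Step i=6: Q has 6 at row 4, column 1; remove 5 from row 4 of P and reverse-bump: 5 enters row 3 and ejects 4; 4 enters row 2 and ejects 2; 2 enters row 1 and ejects 1. So w(6) = 1. P is now [[2, 3, 6], [4], [5]].
Step i=5: Q has 5 at row 3, column 1; remove 5 from row 3 of P and reverse-bump: 5 enters row 2 and ejects 4; 4 enters row 1 and ejects 3. So w(5) = 3. P is now [[2, 4, 6], [5]].
Step i=4: Q has 4 at row 1, column 3; remove that cell from P, ejecting 6. So w(4) = 6. P is now [[2, 4], [5]].
Step i=3: Q has 3 at row 2, column 1; remove 5 from row 2 of P and reverse-bump: 5 enters row 1 and ejects 4. So w(3) = 4. P is now [[2, 5]].
Step i=2: Q has 2 at row 1, column 2; remove that cell from P, ejecting 5. So w(2) = 5. P is now [[2]].
Step i=1: Q has 1 at row 1, column 1; remove that cell from P, ejecting 2. So w(1) = 2. P is now [].

So w = 2 5 4 6 3 1.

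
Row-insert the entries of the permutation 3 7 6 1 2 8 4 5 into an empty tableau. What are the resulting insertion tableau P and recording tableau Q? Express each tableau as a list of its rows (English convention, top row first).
Insert each entry of the permutation into P by Schensted row insertion, recording in Q the position of each new cell.

Insert 3: appended to row 1. P = [[3]].
Insert 7: appended to row 1. P = [[3, 7]].
Insert 6: 6 bumps 7 from row 1; 7 starts row 2. P = [[3, 6], [7]].
Insert 1: 1 bumps 3 from row 1; 3 bumps 7 from row 2; 7 starts row 3. P = [[1, 6], [3], [7]].
Insert 2: 2 bumps 6 from row 1; 6 appends to row 2. P = [[1, 2], [3, 6], [7]].
Insert 8: appended to row 1. P = [[1, 2, 8], [3, 6], [7]].
Insert 4: 4 bumps 8 from row 1; 8 appends to row 2. P = [[1, 2, 4], [3, 6, 8], [7]].
Insert 5: appended to row 1. P = [[1, 2, 4, 5], [3, 6, 8], [7]].

So P = [[1, 2, 4, 5], [3, 6, 8], [7]], Q = [[1, 2, 6, 8], [3, 5, 7], [4]].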